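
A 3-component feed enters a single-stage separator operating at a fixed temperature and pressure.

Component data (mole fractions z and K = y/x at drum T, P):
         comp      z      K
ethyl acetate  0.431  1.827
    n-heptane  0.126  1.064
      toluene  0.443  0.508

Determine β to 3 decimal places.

β = 0.413

Material balance + equilibrium reduce to Σ zᵢ(Kᵢ−1)/(1+β(Kᵢ−1)) = 0.
g(0) = ΣzᵢKᵢ − 1 = 0.147 and g(1) = 1 − Σzᵢ/Kᵢ = -0.226, so a root lies in (0, 1).
Newton–Raphson from β = 0.5:
  β = 0.500: g = -0.0291, g' = -0.337 → β = 0.414
  β = 0.414: g = -0.0002, g' = -0.333 → β = 0.413
Converged at β = 0.413.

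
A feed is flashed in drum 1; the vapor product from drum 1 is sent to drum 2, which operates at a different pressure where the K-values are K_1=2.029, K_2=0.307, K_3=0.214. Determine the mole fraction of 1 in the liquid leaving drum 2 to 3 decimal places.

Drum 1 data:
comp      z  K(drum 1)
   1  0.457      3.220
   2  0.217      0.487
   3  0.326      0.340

Drum 1:
Iterate (Newton) starting at ψ₁ = 0.7:
  ψ₁ = 0.700: g = -0.1764, g' = -0.975 → ψ₁ = 0.519
  ψ₁ = 0.519: g = -0.0076, g' = -0.921 → ψ₁ = 0.511
Converged at ψ₁ = 0.511.
Drum-1 compositions:
  1: x = 0.214, y = 0.690
  2: x = 0.294, y = 0.143
  3: x = 0.492, y = 0.167
Drum-2 feed = drum-1 vapor: z₂ = (0.6896, 0.1432, 0.1672).
Drum 2:
Let ψ₂ = V/F and solve Σ zᵢ(Kᵢ−1)/(1+ψ₂(Kᵢ−1)) = 0.
Feasibility: ΣzᵢKᵢ = 1.479, Σzᵢ/Kᵢ = 1.588 — both > 1, two phases present.
Iterate (Newton) starting at ψ₂ = 0.53:
  ψ₂ = 0.530: g = 0.0771, g' = -0.781 → ψ₂ = 0.629
  ψ₂ = 0.629: g = -0.0048, g' = -0.889 → ψ₂ = 0.623
Converged at ψ₂ = 0.623.
  1: x = 0.420, y = 0.852
  2: x = 0.252, y = 0.077
  3: x = 0.328, y = 0.070

x_1 (drum 2) = 0.420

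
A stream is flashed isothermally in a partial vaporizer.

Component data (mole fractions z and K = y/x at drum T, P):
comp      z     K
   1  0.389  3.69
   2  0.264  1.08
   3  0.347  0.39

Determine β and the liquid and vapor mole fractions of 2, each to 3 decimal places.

Newton iteration, β⁰ = 0.34:
  β = 0.340: g = 0.3000, g' = -0.975 → β = 0.648
  β = 0.648: g = 0.0517, g' = -0.729 → β = 0.719
  β = 0.719: g = -0.0002, g' = -0.738 → β = 0.718
Converged at β = 0.718.
Compositions from xᵢ = zᵢ/(1+β(Kᵢ−1)), yᵢ = Kᵢxᵢ:
  1: x = 0.133, y = 0.489
  2: x = 0.250, y = 0.270
  3: x = 0.618, y = 0.241

β = 0.718, x_2 = 0.250, y_2 = 0.270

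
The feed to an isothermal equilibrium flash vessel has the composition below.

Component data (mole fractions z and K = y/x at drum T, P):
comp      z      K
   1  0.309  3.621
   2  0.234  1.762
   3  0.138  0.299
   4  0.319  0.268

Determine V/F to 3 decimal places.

V/F = 0.464

Material balance + equilibrium reduce to Σ zᵢ(Kᵢ−1)/(1+V/F(Kᵢ−1)) = 0.
Check two-phase: ΣzᵢKᵢ = 1.658 > 1 and Σzᵢ/Kᵢ = 1.870 > 1, so g(0) = 0.658 > 0 and g(1) = -0.870 < 0.
Newton–Raphson from V/F = 0.31:
  V/F = 0.310: g = 0.1654, g' = -1.132 → V/F = 0.456
  V/F = 0.456: g = 0.0084, g' = -1.047 → V/F = 0.464
Converged at V/F = 0.464.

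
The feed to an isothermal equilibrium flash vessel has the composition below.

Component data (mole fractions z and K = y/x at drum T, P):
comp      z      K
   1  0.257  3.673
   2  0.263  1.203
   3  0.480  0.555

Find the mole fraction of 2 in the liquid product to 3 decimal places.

x_2 = 0.233

Newton iteration, V/F⁰ = 0.5:
  V/F = 0.500: g = 0.0678, g' = -0.503 → V/F = 0.635
  V/F = 0.635: g = 0.0043, g' = -0.446 → V/F = 0.645
Converged at V/F = 0.645.
Compositions from xᵢ = zᵢ/(1+V/F(Kᵢ−1)), yᵢ = Kᵢxᵢ:
  1: x = 0.094, y = 0.347
  2: x = 0.233, y = 0.280
  3: x = 0.673, y = 0.374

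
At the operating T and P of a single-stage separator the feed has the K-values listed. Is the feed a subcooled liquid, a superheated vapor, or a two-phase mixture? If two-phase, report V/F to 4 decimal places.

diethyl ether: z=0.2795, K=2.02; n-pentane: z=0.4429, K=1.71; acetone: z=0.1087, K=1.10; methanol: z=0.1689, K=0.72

superheated vapor

ΣzᵢKᵢ = 1.5631; Σzᵢ/Kᵢ = 0.7308.
Since Σzᵢ/Kᵢ < 1 the mixture is above its dew point — single vapor phase.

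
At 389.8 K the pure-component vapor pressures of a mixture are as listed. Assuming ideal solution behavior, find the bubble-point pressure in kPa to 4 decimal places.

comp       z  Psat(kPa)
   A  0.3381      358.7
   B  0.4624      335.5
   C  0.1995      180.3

Pbub = 312.3815 kPa

At the bubble point ψ → 0, so ΣzᵢKᵢ = 1 with Kᵢ = Pᵢˢᵃᵗ/P ⇒ P = ΣzᵢPᵢˢᵃᵗ.
P = 0.3381·358.7 + 0.4624·335.5 + 0.1995·180.3 = 312.3815 kPa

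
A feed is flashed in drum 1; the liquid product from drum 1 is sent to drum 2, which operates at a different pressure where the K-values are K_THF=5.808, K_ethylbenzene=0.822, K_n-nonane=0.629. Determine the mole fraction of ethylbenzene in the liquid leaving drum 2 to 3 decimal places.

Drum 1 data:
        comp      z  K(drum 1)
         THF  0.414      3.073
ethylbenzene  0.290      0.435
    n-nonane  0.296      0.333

x_ethylbenzene (drum 2) = 0.419

Drum 1:
Newton iteration, ψ₁⁰ = 0.5:
  ψ₁ = 0.500: g = -0.1032, g' = -0.905 → ψ₁ = 0.386
  ψ₁ = 0.386: g = 0.0013, g' = -0.939 → ψ₁ = 0.387
Converged at ψ₁ = 0.387.
Drum-1 compositions:
  THF: x = 0.230, y = 0.706
  ethylbenzene: x = 0.371, y = 0.161
  n-nonane: x = 0.399, y = 0.133
Drum-2 feed = drum-1 liquid: z₂ = (0.2296, 0.3713, 0.3991).
Drum 2:
Rachford–Rice: g(ψ₂) = Σ zᵢ(Kᵢ−1)/(1+ψ₂(Kᵢ−1)) = 0.
g(0) = ΣzᵢKᵢ − 1 = 0.890 and g(1) = 1 − Σzᵢ/Kᵢ = -0.126, so a root lies in (0, 1).
Newton–Raphson from ψ₂ = 0.39:
  ψ₂ = 0.390: g = 0.1398, g' = -0.731 → ψ₂ = 0.581
  ψ₂ = 0.581: g = 0.0284, g' = -0.472 → ψ₂ = 0.641
  ψ₂ = 0.641: g = 0.0014, g' = -0.428 → ψ₂ = 0.645
Converged at ψ₂ = 0.645.
  THF: x = 0.056, y = 0.325
  ethylbenzene: x = 0.419, y = 0.345
  n-nonane: x = 0.525, y = 0.330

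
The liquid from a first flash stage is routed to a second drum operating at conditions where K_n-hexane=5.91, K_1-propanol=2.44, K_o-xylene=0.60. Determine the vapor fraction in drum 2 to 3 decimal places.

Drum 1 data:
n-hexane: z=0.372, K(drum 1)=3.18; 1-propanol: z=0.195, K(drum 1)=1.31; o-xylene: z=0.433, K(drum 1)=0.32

V/F (drum 2) = 0.619

Drum 1:
Let ψ₁ = V/F and solve Σ zᵢ(Kᵢ−1)/(1+ψ₁(Kᵢ−1)) = 0.
Feasibility: ΣzᵢKᵢ = 1.577, Σzᵢ/Kᵢ = 1.619 — both > 1, two phases present.
Iterate (Newton) starting at ψ₁ = 0.5:
  ψ₁ = 0.500: g = -0.0058, g' = -0.878 → ψ₁ = 0.493
Converged at ψ₁ = 0.493.
Drum-1 compositions:
  n-hexane: x = 0.179, y = 0.570
  1-propanol: x = 0.169, y = 0.222
  o-xylene: x = 0.652, y = 0.209
Drum-2 feed = drum-1 liquid: z₂ = (0.1792, 0.1691, 0.6517).
Drum 2:
Rachford–Rice: g(ψ₂) = Σ zᵢ(Kᵢ−1)/(1+ψ₂(Kᵢ−1)) = 0.
g(0) = ΣzᵢKᵢ − 1 = 0.863 and g(1) = 1 − Σzᵢ/Kᵢ = -0.186, so a root lies in (0, 1).
Newton iteration, ψ₂⁰ = 0.48:
  ψ₂ = 0.480: g = 0.0835, g' = -0.666 → ψ₂ = 0.605
  ψ₂ = 0.605: g = 0.0076, g' = -0.555 → ψ₂ = 0.619
Converged at ψ₂ = 0.619.
  n-hexane: x = 0.044, y = 0.262
  1-propanol: x = 0.089, y = 0.218
  o-xylene: x = 0.866, y = 0.520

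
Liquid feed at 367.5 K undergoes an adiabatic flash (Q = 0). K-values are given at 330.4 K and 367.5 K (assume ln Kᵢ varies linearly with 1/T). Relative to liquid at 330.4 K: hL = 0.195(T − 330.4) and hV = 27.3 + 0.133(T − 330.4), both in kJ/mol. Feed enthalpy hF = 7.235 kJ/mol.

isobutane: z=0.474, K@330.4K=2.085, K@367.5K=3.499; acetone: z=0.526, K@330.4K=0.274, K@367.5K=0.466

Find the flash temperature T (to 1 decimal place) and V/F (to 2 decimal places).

T = 334.5 K, V/F = 0.24

Adiabatic flash: solve Rachford–Rice at each trial T, then check hF = ψ·hV(T) + (1−ψ)·hL(T).
  T = 330.4 K: K = (2.085, 0.274), RR gives ψ = 0.168, H_out = 4.589 kJ/mol
  T = 367.5 K: K = (3.499, 0.466), RR gives ψ = 0.677, H_out = 24.163 kJ/mol
  T = 348.9 K: K = (2.737, 0.362), RR gives ψ = 0.440, H_out = 15.120 kJ/mol
  T = 339.6 K: K = (2.396, 0.316), RR gives ψ = 0.316, H_out = 10.243 kJ/mol
  T = 335.0 K: K = (2.237, 0.295), RR gives ψ = 0.247, H_out = 7.562 kJ/mol
  T = 332.7 K: K = (2.160, 0.284), RR gives ψ = 0.209, H_out = 6.119 kJ/mol
Linear interpolation between T = 332.7 (H_out = 6.119) and T = 335.0 (H_out = 7.562) on hF = 7.235 gives T ≈ 334.5 K, at which ψ = 0.24.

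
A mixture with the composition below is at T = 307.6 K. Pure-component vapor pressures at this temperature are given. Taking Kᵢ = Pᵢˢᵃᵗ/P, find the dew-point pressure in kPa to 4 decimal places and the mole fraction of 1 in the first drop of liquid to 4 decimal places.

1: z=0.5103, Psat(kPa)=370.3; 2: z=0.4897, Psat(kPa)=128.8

Pdew = 193.0468 kPa, x_1 = 0.2660

At the dew point ψ → 1, so Σzᵢ/Kᵢ = 1 with Kᵢ = Pᵢˢᵃᵗ/P ⇒ 1/P = Σzᵢ/Pᵢˢᵃᵗ.
1/P = 0.5103/370.3 + 0.4897/128.8 = 0.0051801 ⇒ P = 193.0468 kPa
xᵢ = zᵢP/Pᵢˢᵃᵗ ⇒ x_1 = 0.5103·193.0468/370.3 = 0.2660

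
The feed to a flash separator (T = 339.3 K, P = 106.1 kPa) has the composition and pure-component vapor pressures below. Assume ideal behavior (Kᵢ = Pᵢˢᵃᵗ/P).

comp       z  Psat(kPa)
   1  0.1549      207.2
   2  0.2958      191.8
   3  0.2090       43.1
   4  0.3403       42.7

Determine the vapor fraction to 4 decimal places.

ψ = 0.1152

Raoult's law: Kᵢ = Pᵢˢᵃᵗ/P = Pᵢˢᵃᵗ/106.1.
  K_1 = 207.2/106.1 = 1.952875, K_2 = 191.8/106.1 = 1.807729, K_3 = 43.1/106.1 = 0.406221, K_4 = 42.7/106.1 = 0.402451
Rachford–Rice: g(ψ) = Σ zᵢ(Kᵢ−1)/(1+ψ(Kᵢ−1)) = 0.
Check two-phase: ΣzᵢKᵢ = 1.0591 > 1 and Σzᵢ/Kᵢ = 1.6030 > 1, so g(0) = 0.0591 > 0 and g(1) = -0.6030 < 0.
Iterate (Newton) starting at ψ = 0.5:
  ψ = 0.5000: g = -0.19633, g' = -0.5586 → ψ = 0.1485
  ψ = 0.1485: g = -0.01663, g' = -0.4968 → ψ = 0.1151
  ψ = 0.1151: g = 0.00006, g' = -0.5008 → ψ = 0.1152
Converged at ψ = 0.1152.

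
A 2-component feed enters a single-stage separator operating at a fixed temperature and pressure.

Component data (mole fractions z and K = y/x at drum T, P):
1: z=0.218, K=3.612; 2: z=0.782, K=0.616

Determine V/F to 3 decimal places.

V/F = 0.268

Binary case is linear: z₁(K₁−1)(1+V/F(K₂−1)) + z₂(K₂−1)(1+V/F(K₁−1)) = 0
⇒ V/F = [z₁(K₁−1)+z₂(K₂−1)] / [−(K₁−1)(K₂−1)] = 0.2691/1.0030 = 0.268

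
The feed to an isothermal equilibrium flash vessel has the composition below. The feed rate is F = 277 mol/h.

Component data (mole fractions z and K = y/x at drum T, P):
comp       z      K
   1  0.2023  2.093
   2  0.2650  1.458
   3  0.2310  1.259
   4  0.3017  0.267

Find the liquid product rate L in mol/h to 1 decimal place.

L = 167.5 mol/h

Iterate (Newton) starting at β = 0.38:
  β = 0.3800: g = 0.00755, g' = -0.4852 → β = 0.3956
  β = 0.3956: g = -0.00005, g' = -0.4919 → β = 0.3954
Converged at β = 0.3954.
Then V = β·F = 0.3954·277 = 109.5 mol/h and L = F − V = 167.5 mol/h.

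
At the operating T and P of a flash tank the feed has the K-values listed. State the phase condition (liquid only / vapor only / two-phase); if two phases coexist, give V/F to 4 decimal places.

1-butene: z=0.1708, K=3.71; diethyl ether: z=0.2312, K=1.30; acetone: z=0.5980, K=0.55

two-phase, V/F = 0.3141

ΣzᵢKᵢ = 1.2631; Σzᵢ/Kᵢ = 1.3112.
Both exceed 1, so a two-phase solution exists.
Material balance + equilibrium reduce to Σ zᵢ(Kᵢ−1)/(1+ψ(Kᵢ−1)) = 0.
Newton iteration, ψ⁰ = 0.5:
  ψ = 0.5000: g = -0.09037, g' = -0.4435 → ψ = 0.2963
  ψ = 0.2963: g = 0.00995, g' = -0.5647 → ψ = 0.3139
  ψ = 0.3139: g = 0.00015, g' = -0.5479 → ψ = 0.3141
Converged at ψ = 0.3141.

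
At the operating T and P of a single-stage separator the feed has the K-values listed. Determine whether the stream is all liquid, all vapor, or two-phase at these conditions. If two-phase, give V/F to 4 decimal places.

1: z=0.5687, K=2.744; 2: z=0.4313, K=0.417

ΣzᵢKᵢ = 1.7404; Σzᵢ/Kᵢ = 1.2415.
Both exceed 1, so a two-phase solution exists.
Binary case is linear: z₁(K₁−1)(1+ψ(K₂−1)) + z₂(K₂−1)(1+ψ(K₁−1)) = 0
⇒ ψ = [z₁(K₁−1)+z₂(K₂−1)] / [−(K₁−1)(K₂−1)] = 0.74036/1.01675 = 0.7282

two-phase, V/F = 0.7282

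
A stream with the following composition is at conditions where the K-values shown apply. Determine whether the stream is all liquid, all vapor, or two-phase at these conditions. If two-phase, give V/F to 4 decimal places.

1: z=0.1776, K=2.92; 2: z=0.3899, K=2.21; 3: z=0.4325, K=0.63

ΣzᵢKᵢ = 1.6527; Σzᵢ/Kᵢ = 0.9238.
Since Σzᵢ/Kᵢ < 1 the mixture is above its dew point — single vapor phase.

all vapor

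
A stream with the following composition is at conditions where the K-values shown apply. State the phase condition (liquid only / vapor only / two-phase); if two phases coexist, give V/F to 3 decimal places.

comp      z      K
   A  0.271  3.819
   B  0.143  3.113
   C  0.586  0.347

two-phase, V/F = 0.404

ΣzᵢKᵢ = 1.683; Σzᵢ/Kᵢ = 1.806.
Both exceed 1, so a two-phase solution exists.
Newton iteration, ψ⁰ = 0.5:
  ψ = 0.500: g = -0.1042, g' = -1.073 → ψ = 0.403
  ψ = 0.403: g = 0.0016, g' = -1.119 → ψ = 0.404
Converged at ψ = 0.404.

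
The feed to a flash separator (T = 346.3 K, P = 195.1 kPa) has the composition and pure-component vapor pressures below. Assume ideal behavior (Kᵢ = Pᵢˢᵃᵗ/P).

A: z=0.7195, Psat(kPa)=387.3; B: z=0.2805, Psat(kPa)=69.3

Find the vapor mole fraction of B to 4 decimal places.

Raoult's law: Kᵢ = Pᵢˢᵃᵗ/P = Pᵢˢᵃᵗ/195.1.
  K_A = 387.3/195.1 = 1.985136, K_B = 69.3/195.1 = 0.355202
Rachford–Rice: g(ψ) = Σ zᵢ(Kᵢ−1)/(1+ψ(Kᵢ−1)) = 0.
Feasibility: ΣzᵢKᵢ = 1.5279, Σzᵢ/Kᵢ = 1.1521 — both > 1, two phases present.
Binary case is linear: z₁(K₁−1)(1+ψ(K₂−1)) + z₂(K₂−1)(1+ψ(K₁−1)) = 0
⇒ ψ = [z₁(K₁−1)+z₂(K₂−1)] / [−(K₁−1)(K₂−1)] = 0.52794/0.63521 = 0.8311
Compositions from xᵢ = zᵢ/(1+ψ(Kᵢ−1)), yᵢ = Kᵢxᵢ:
  A: x = 0.3956, y = 0.7853
  B: x = 0.6044, y = 0.2147

y_B = 0.2147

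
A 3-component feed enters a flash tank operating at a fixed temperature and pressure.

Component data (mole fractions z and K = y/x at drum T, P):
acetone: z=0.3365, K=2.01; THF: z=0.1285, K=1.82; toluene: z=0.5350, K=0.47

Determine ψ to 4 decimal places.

ψ = 0.3176

Material balance + equilibrium reduce to Σ zᵢ(Kᵢ−1)/(1+ψ(Kᵢ−1)) = 0.
Check two-phase: ΣzᵢKᵢ = 1.1617 > 1 and Σzᵢ/Kᵢ = 1.3763 > 1, so g(0) = 0.1617 > 0 and g(1) = -0.3763 < 0.
Iterate (Newton) starting at ψ = 0.5:
  ψ = 0.5000: g = -0.08523, g' = -0.4732 → ψ = 0.3199
  ψ = 0.3199: g = -0.00109, g' = -0.4682 → ψ = 0.3176
Converged at ψ = 0.3176.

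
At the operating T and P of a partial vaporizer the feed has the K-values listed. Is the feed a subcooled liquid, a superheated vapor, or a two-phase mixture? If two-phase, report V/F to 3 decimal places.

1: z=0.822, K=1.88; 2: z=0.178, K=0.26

two-phase, V/F = 0.909

ΣzᵢKᵢ = 1.592; Σzᵢ/Kᵢ = 1.122.
Both exceed 1, so a two-phase solution exists.
Let ψ = V/F and solve Σ zᵢ(Kᵢ−1)/(1+ψ(Kᵢ−1)) = 0.
Newton iteration, ψ⁰ = 0.69:
  ψ = 0.690: g = 0.1809, g' = -0.653 → ψ = 0.967
  ψ = 0.967: g = -0.0722, g' = -1.390 → ψ = 0.915
  ψ = 0.915: g = -0.0072, g' = -1.130 → ψ = 0.909
Converged at ψ = 0.909.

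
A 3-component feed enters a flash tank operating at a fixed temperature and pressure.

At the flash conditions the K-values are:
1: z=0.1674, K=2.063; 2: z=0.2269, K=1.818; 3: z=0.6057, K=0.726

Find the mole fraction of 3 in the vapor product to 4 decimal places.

Rachford–Rice: g(ψ) = Σ zᵢ(Kᵢ−1)/(1+ψ(Kᵢ−1)) = 0.
Feasibility: ΣzᵢKᵢ = 1.1976, Σzᵢ/Kᵢ = 1.0402 — both > 1, two phases present.
Newton iteration, ψ⁰ = 0.5:
  ψ = 0.5000: g = 0.05561, g' = -0.2182 → ψ = 0.7549
  ψ = 0.7549: g = 0.00423, g' = -0.1885 → ψ = 0.7773
  ψ = 0.7773: g = 0.00002, g' = -0.1869 → ψ = 0.7774
Converged at ψ = 0.7774.
Compositions from xᵢ = zᵢ/(1+ψ(Kᵢ−1)), yᵢ = Kᵢxᵢ:
  1: x = 0.0917, y = 0.1891
  2: x = 0.1387, y = 0.2522
  3: x = 0.7696, y = 0.5588

y_3 = 0.5588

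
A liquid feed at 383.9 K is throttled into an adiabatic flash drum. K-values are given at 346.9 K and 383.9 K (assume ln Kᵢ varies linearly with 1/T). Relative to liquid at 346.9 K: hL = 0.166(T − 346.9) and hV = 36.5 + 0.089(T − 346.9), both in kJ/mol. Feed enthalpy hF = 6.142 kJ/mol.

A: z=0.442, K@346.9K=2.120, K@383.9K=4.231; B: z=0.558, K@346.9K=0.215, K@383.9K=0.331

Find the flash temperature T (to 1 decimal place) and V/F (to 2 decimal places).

Adiabatic flash: solve Rachford–Rice at each trial T, then check hF = ψ·hV(T) + (1−ψ)·hL(T).
  T = 346.9 K: K = (2.120, 0.215), RR gives ψ = 0.065, H_out = 2.367 kJ/mol
  T = 383.9 K: K = (4.231, 0.331), RR gives ψ = 0.488, H_out = 22.563 kJ/mol
  T = 365.4 K: K = (3.048, 0.270), RR gives ψ = 0.333, H_out = 14.742 kJ/mol
  T = 356.1 K: K = (2.551, 0.241), RR gives ψ = 0.223, H_out = 9.507 kJ/mol
  T = 351.5 K: K = (2.329, 0.228), RR gives ψ = 0.153, H_out = 6.276 kJ/mol
  T = 349.2 K: K = (2.223, 0.221), RR gives ψ = 0.111, H_out = 4.424 kJ/mol
Linear interpolation between T = 349.2 (H_out = 4.424) and T = 351.5 (H_out = 6.276) on hF = 6.142 gives T ≈ 351.3 K, at which ψ = 0.15.

T = 351.3 K, V/F = 0.15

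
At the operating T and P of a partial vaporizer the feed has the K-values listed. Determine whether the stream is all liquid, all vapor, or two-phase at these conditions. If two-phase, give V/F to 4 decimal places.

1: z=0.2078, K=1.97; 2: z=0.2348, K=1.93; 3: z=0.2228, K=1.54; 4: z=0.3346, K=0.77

all vapor

ΣzᵢKᵢ = 1.4633; Σzᵢ/Kᵢ = 0.8064.
Since Σzᵢ/Kᵢ < 1 the mixture is above its dew point — single vapor phase.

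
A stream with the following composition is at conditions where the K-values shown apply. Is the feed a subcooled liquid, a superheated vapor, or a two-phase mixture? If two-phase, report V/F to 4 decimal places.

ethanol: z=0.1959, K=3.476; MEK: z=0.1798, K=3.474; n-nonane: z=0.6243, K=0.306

ΣzᵢKᵢ = 1.4966; Σzᵢ/Kᵢ = 2.1483.
Both exceed 1, so a two-phase solution exists.
Newton iteration, ψ⁰ = 0.67:
  ψ = 0.6700: g = -0.46001, g' = -1.3761 → ψ = 0.3357
  ψ = 0.3357: g = -0.05701, g' = -1.1976 → ψ = 0.2881
  ψ = 0.2881: g = 0.00124, g' = -1.2540 → ψ = 0.2891
Converged at ψ = 0.2891.

two-phase, V/F = 0.2891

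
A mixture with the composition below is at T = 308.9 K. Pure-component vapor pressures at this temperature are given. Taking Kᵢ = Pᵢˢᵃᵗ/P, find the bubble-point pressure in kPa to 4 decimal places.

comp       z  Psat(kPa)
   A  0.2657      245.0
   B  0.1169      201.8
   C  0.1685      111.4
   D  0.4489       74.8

Pbub = 141.0355 kPa

At the bubble point ψ → 0, so ΣzᵢKᵢ = 1 with Kᵢ = Pᵢˢᵃᵗ/P ⇒ P = ΣzᵢPᵢˢᵃᵗ.
P = 0.2657·245.0 + 0.1169·201.8 + 0.1685·111.4 + 0.4489·74.8 = 141.0355 kPa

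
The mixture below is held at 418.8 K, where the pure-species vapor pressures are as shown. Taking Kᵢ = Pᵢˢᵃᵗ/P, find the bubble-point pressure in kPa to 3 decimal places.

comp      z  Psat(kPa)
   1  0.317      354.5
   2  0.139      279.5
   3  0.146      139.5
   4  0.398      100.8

At the bubble point ψ → 0, so ΣzᵢKᵢ = 1 with Kᵢ = Pᵢˢᵃᵗ/P ⇒ P = ΣzᵢPᵢˢᵃᵗ.
P = 0.317·354.5 + 0.139·279.5 + 0.146·139.5 + 0.398·100.8 = 211.712 kPa

Pbub = 211.712 kPa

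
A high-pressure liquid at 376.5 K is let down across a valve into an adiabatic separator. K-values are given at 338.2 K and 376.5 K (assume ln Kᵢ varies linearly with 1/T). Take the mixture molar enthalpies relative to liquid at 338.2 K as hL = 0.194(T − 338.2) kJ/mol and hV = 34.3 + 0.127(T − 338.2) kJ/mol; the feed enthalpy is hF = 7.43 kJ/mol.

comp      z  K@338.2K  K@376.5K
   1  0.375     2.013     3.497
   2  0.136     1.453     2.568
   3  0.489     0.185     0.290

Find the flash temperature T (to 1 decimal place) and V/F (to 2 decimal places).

T = 345.0 K, V/F = 0.18

Adiabatic flash: solve Rachford–Rice at each trial T, then check hF = ψ·hV(T) + (1−ψ)·hL(T).
  T = 338.2 K: K = (2.013, 1.453, 0.185), RR gives ψ = 0.059, H_out = 2.014 kJ/mol
  T = 376.5 K: K = (3.497, 2.568, 0.290), RR gives ψ = 0.498, H_out = 23.234 kJ/mol
  T = 357.4 K: K = (2.695, 1.963, 0.235), RR gives ψ = 0.336, H_out = 14.817 kJ/mol
  T = 347.8 K: K = (2.338, 1.696, 0.209), RR gives ψ = 0.222, H_out = 9.324 kJ/mol
  T = 343.0 K: K = (2.172, 1.571, 0.197), RR gives ψ = 0.148, H_out = 5.977 kJ/mol
  T = 345.4 K: K = (2.254, 1.633, 0.203), RR gives ψ = 0.187, H_out = 7.714 kJ/mol
Linear interpolation between T = 343.0 (H_out = 5.977) and T = 345.4 (H_out = 7.714) on hF = 7.43 gives T ≈ 345.0 K, at which ψ = 0.18.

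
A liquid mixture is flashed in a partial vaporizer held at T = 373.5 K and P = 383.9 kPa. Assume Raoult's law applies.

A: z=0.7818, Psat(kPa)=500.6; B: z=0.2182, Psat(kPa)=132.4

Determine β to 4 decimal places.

Raoult's law: Kᵢ = Pᵢˢᵃᵗ/P = Pᵢˢᵃᵗ/383.9.
  K_A = 500.6/383.9 = 1.303985, K_B = 132.4/383.9 = 0.344881
Material balance + equilibrium reduce to Σ zᵢ(Kᵢ−1)/(1+β(Kᵢ−1)) = 0.
Feasibility: ΣzᵢKᵢ = 1.0947, Σzᵢ/Kᵢ = 1.2322 — both > 1, two phases present.
Binary case is linear: z₁(K₁−1)(1+β(K₂−1)) + z₂(K₂−1)(1+β(K₁−1)) = 0
⇒ β = [z₁(K₁−1)+z₂(K₂−1)] / [−(K₁−1)(K₂−1)] = 0.09471/0.19915 = 0.4756

β = 0.4756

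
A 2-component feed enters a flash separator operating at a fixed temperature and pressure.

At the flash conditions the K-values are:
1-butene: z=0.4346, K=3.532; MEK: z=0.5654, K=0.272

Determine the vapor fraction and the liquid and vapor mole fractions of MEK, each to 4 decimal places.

Rachford–Rice: g(ψ) = Σ zᵢ(Kᵢ−1)/(1+ψ(Kᵢ−1)) = 0.
Feasibility: ΣzᵢKᵢ = 1.6888, Σzᵢ/Kᵢ = 2.2017 — both > 1, two phases present.
Binary case is linear: z₁(K₁−1)(1+ψ(K₂−1)) + z₂(K₂−1)(1+ψ(K₁−1)) = 0
⇒ ψ = [z₁(K₁−1)+z₂(K₂−1)] / [−(K₁−1)(K₂−1)] = 0.68880/1.84330 = 0.3737
Compositions from xᵢ = zᵢ/(1+ψ(Kᵢ−1)), yᵢ = Kᵢxᵢ:
  1-butene: x = 0.2233, y = 0.7887
  MEK: x = 0.7767, y = 0.2113

ψ = 0.3737, x_MEK = 0.7767, y_MEK = 0.2113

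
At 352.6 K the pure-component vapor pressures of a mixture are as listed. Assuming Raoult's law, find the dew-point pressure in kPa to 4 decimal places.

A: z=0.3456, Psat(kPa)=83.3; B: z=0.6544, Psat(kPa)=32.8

Pdew = 41.4936 kPa

At the dew point ψ → 1, so Σzᵢ/Kᵢ = 1 with Kᵢ = Pᵢˢᵃᵗ/P ⇒ 1/P = Σzᵢ/Pᵢˢᵃᵗ.
1/P = 0.3456/83.3 + 0.6544/32.8 = 0.0241001 ⇒ P = 41.4936 kPa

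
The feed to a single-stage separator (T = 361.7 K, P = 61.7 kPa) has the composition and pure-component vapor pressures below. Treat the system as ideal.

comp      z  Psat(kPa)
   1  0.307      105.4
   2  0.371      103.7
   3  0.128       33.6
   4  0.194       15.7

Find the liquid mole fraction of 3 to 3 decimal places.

x_3 = 0.174

Raoult's law: Kᵢ = Pᵢˢᵃᵗ/P = Pᵢˢᵃᵗ/61.7.
  K_1 = 105.4/61.7 = 1.70827, K_2 = 103.7/61.7 = 1.68071, K_3 = 33.6/61.7 = 0.54457, K_4 = 15.7/61.7 = 0.25446
Material balance + equilibrium reduce to Σ zᵢ(Kᵢ−1)/(1+ψ(Kᵢ−1)) = 0.
Check two-phase: ΣzᵢKᵢ = 1.267 > 1 and Σzᵢ/Kᵢ = 1.398 > 1, so g(0) = 0.267 > 0 and g(1) = -0.398 < 0.
Newton iteration, ψ⁰ = 0.5:
  ψ = 0.500: g = 0.0429, g' = -0.498 → ψ = 0.586
  ψ = 0.586: g = -0.0022, g' = -0.554 → ψ = 0.582
Converged at ψ = 0.582.
Compositions from xᵢ = zᵢ/(1+ψ(Kᵢ−1)), yᵢ = Kᵢxᵢ:
  1: x = 0.217, y = 0.371
  2: x = 0.266, y = 0.447
  3: x = 0.174, y = 0.095
  4: x = 0.343, y = 0.087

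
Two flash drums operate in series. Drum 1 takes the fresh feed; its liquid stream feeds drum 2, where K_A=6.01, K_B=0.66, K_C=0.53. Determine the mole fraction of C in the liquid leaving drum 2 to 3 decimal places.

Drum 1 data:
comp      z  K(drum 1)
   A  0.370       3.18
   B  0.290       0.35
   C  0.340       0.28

Drum 1:
Iterate (Newton) starting at ψ₁ = 0.49:
  ψ₁ = 0.490: g = -0.2648, g' = -1.096 → ψ₁ = 0.248
  ψ₁ = 0.248: g = 0.0005, g' = -1.176 → ψ₁ = 0.249
Converged at ψ₁ = 0.249.
Drum-1 compositions:
  A: x = 0.240, y = 0.763
  B: x = 0.346, y = 0.121
  C: x = 0.414, y = 0.116
Drum-2 feed = drum-1 liquid: z₂ = (0.2399, 0.3459, 0.4142).
Drum 2:
Let ψ₂ = V/F and solve Σ zᵢ(Kᵢ−1)/(1+ψ₂(Kᵢ−1)) = 0.
Feasibility: ΣzᵢKᵢ = 1.890, Σzᵢ/Kᵢ = 1.345 — both > 1, two phases present.
Newton iteration, ψ₂⁰ = 0.55:
  ψ₂ = 0.550: g = -0.0871, g' = -0.654 → ψ₂ = 0.417
  ψ₂ = 0.417: g = 0.0101, g' = -0.827 → ψ₂ = 0.429
Converged at ψ₂ = 0.429.
  A: x = 0.076, y = 0.458
  B: x = 0.405, y = 0.267
  C: x = 0.519, y = 0.275

x_C (drum 2) = 0.519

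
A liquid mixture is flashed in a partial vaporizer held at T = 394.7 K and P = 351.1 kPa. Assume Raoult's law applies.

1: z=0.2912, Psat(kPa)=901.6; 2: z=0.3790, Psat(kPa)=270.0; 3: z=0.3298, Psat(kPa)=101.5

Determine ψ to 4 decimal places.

Raoult's law: Kᵢ = Pᵢˢᵃᵗ/P = Pᵢˢᵃᵗ/351.1.
  K_1 = 901.6/351.1 = 2.567929, K_2 = 270.0/351.1 = 0.769012, K_3 = 101.5/351.1 = 0.289091
Iterate (Newton) starting at ψ = 0.66:
  ψ = 0.6600: g = -0.32062, g' = -0.7926 → ψ = 0.2555
  ψ = 0.2555: g = -0.05355, g' = -0.6366 → ψ = 0.1714
  ψ = 0.1714: g = 0.00173, g' = -0.6828 → ψ = 0.1739
Converged at ψ = 0.1739.

ψ = 0.1739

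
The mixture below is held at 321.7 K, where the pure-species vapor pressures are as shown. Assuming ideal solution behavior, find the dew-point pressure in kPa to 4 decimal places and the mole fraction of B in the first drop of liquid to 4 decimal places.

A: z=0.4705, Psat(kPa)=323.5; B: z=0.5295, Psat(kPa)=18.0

At the dew point ψ → 1, so Σzᵢ/Kᵢ = 1 with Kᵢ = Pᵢˢᵃᵗ/P ⇒ 1/P = Σzᵢ/Pᵢˢᵃᵗ.
1/P = 0.4705/323.5 + 0.5295/18.0 = 0.0308711 ⇒ P = 32.3928 kPa
xᵢ = zᵢP/Pᵢˢᵃᵗ ⇒ x_B = 0.5295·32.3928/18.0 = 0.9529

Pdew = 32.3928 kPa, x_B = 0.9529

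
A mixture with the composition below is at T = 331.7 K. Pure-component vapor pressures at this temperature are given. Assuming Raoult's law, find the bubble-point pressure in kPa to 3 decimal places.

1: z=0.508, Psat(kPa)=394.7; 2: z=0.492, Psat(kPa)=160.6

Pbub = 279.523 kPa

At the bubble point ψ → 0, so ΣzᵢKᵢ = 1 with Kᵢ = Pᵢˢᵃᵗ/P ⇒ P = ΣzᵢPᵢˢᵃᵗ.
P = 0.508·394.7 + 0.492·160.6 = 279.523 kPa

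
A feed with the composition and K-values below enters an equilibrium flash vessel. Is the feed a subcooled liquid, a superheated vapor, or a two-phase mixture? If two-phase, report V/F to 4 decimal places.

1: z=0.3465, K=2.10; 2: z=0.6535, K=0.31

subcooled liquid

ΣzᵢKᵢ = 0.9302; Σzᵢ/Kᵢ = 2.2731.
Since ΣzᵢKᵢ < 1 the mixture is below its bubble point — single liquid phase.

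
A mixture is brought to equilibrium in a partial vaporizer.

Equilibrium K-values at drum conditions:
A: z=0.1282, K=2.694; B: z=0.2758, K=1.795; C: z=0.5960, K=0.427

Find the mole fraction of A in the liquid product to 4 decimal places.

Rachford–Rice: g(V/F) = Σ zᵢ(Kᵢ−1)/(1+V/F(Kᵢ−1)) = 0.
Feasibility: ΣzᵢKᵢ = 1.0949, Σzᵢ/Kᵢ = 1.5970 — both > 1, two phases present.
Newton iteration, V/F⁰ = 0.68:
  V/F = 0.6800: g = -0.31628, g' = -0.6782 → V/F = 0.2136
  V/F = 0.2136: g = -0.04225, g' = -0.5798 → V/F = 0.1408
  V/F = 0.1408: g = 0.00108, g' = -0.6124 → V/F = 0.1425
Converged at V/F = 0.1425.
Compositions from xᵢ = zᵢ/(1+V/F(Kᵢ−1)), yᵢ = Kᵢxᵢ:
  A: x = 0.1033, y = 0.2782
  B: x = 0.2477, y = 0.4447
  C: x = 0.6490, y = 0.2771

x_A = 0.1033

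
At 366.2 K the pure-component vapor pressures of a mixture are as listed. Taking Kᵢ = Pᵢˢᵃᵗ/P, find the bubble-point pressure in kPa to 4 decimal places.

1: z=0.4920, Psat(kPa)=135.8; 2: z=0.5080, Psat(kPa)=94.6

Pbub = 114.8704 kPa

At the bubble point ψ → 0, so ΣzᵢKᵢ = 1 with Kᵢ = Pᵢˢᵃᵗ/P ⇒ P = ΣzᵢPᵢˢᵃᵗ.
P = 0.4920·135.8 + 0.5080·94.6 = 114.8704 kPa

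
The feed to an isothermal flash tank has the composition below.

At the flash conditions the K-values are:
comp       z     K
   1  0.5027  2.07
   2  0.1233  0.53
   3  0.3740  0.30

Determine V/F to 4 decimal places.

V/F = 0.3126

Material balance + equilibrium reduce to Σ zᵢ(Kᵢ−1)/(1+V/F(Kᵢ−1)) = 0.
Feasibility: ΣzᵢKᵢ = 1.2181, Σzᵢ/Kᵢ = 1.7222 — both > 1, two phases present.
Iterate (Newton) starting at V/F = 0.5:
  V/F = 0.5000: g = -0.12811, g' = -0.7246 → V/F = 0.3232
  V/F = 0.3232: g = -0.00700, g' = -0.6617 → V/F = 0.3126
Converged at V/F = 0.3126.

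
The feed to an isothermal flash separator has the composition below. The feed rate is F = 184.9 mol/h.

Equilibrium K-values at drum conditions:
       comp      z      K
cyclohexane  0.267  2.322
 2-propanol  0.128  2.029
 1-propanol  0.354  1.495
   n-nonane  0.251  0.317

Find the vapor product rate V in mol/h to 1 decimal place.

V = 145.8 mol/h

Iterate (Newton) starting at ψ = 0.5:
  ψ = 0.500: g = 0.1796, g' = -0.554 → ψ = 0.824
  ψ = 0.824: g = -0.0276, g' = -0.803 → ψ = 0.790
  ψ = 0.790: g = -0.0009, g' = -0.750 → ψ = 0.789
Converged at ψ = 0.789.
Then V = ψ·F = 0.7886·184.9 = 145.8 mol/h and L = F − V = 39.1 mol/h.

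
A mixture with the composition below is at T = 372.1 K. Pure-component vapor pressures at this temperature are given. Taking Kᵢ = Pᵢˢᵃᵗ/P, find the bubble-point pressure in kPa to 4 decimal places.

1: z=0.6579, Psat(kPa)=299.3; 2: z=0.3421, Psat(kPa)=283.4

At the bubble point ψ → 0, so ΣzᵢKᵢ = 1 with Kᵢ = Pᵢˢᵃᵗ/P ⇒ P = ΣzᵢPᵢˢᵃᵗ.
P = 0.6579·299.3 + 0.3421·283.4 = 293.8606 kPa

Pbub = 293.8606 kPa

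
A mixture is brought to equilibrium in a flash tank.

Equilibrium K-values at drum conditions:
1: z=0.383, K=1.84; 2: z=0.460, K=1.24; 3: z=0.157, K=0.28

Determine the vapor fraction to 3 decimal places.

Let ψ = V/F and solve Σ zᵢ(Kᵢ−1)/(1+ψ(Kᵢ−1)) = 0.
Feasibility: ΣzᵢKᵢ = 1.319, Σzᵢ/Kᵢ = 1.140 — both > 1, two phases present.
Iterate (Newton) starting at ψ = 0.31:
  ψ = 0.310: g = 0.2125, g' = -0.328 → ψ = 0.958
  ψ = 0.958: g = -0.0963, g' = -0.946 → ψ = 0.856
  ψ = 0.856: g = -0.0160, g' = -0.663 → ψ = 0.832
  ψ = 0.832: g = -0.0005, g' = -0.618 → ψ = 0.831
Converged at ψ = 0.831.

ψ = 0.831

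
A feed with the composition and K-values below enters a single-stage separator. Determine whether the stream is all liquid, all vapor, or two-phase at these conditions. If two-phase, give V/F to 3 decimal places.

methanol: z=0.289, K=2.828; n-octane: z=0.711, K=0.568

ΣzᵢKᵢ = 1.221; Σzᵢ/Kᵢ = 1.354.
Both exceed 1, so a two-phase solution exists.
Binary case is linear: z₁(K₁−1)(1+ψ(K₂−1)) + z₂(K₂−1)(1+ψ(K₁−1)) = 0
⇒ ψ = [z₁(K₁−1)+z₂(K₂−1)] / [−(K₁−1)(K₂−1)] = 0.2211/0.7897 = 0.280

two-phase, V/F = 0.280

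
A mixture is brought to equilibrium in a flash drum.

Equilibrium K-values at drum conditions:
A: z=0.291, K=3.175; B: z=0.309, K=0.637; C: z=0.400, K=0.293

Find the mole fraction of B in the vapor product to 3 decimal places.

Rachford–Rice: g(V/F) = Σ zᵢ(Kᵢ−1)/(1+V/F(Kᵢ−1)) = 0.
Check two-phase: ΣzᵢKᵢ = 1.238 > 1 and Σzᵢ/Kᵢ = 1.942 > 1, so g(0) = 0.238 > 0 and g(1) = -0.942 < 0.
Iterate (Newton) starting at V/F = 0.65:
  V/F = 0.650: g = -0.4079, g' = -0.991 → V/F = 0.238
  V/F = 0.238: g = -0.0460, g' = -0.935 → V/F = 0.189
  V/F = 0.189: g = 0.0016, g' = -1.005 → V/F = 0.191
Converged at V/F = 0.191.
Compositions from xᵢ = zᵢ/(1+V/F(Kᵢ−1)), yᵢ = Kᵢxᵢ:
  A: x = 0.206, y = 0.653
  B: x = 0.332, y = 0.211
  C: x = 0.462, y = 0.135

y_B = 0.211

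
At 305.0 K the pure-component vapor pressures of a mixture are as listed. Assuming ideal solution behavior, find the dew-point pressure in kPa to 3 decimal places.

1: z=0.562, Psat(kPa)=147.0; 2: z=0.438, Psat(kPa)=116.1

Pdew = 131.653 kPa

At the dew point ψ → 1, so Σzᵢ/Kᵢ = 1 with Kᵢ = Pᵢˢᵃᵗ/P ⇒ 1/P = Σzᵢ/Pᵢˢᵃᵗ.
1/P = 0.562/147.0 + 0.438/116.1 = 0.007596 ⇒ P = 131.653 kPa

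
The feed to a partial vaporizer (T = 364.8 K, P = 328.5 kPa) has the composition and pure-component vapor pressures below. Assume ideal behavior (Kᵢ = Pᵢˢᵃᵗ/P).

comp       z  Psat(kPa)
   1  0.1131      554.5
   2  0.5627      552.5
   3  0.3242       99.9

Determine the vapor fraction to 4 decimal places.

ψ = 0.4964

Raoult's law: Kᵢ = Pᵢˢᵃᵗ/P = Pᵢˢᵃᵗ/328.5.
  K_1 = 554.5/328.5 = 1.687976, K_2 = 552.5/328.5 = 1.681887, K_3 = 99.9/328.5 = 0.304110
Let ψ = V/F and solve Σ zᵢ(Kᵢ−1)/(1+ψ(Kᵢ−1)) = 0.
Check two-phase: ΣzᵢKᵢ = 1.2359 > 1 and Σzᵢ/Kᵢ = 1.4676 > 1, so g(0) = 0.2359 > 0 and g(1) = -0.4676 < 0.
Iterate (Newton) starting at ψ = 0.5:
  ψ = 0.5000: g = -0.00196, g' = -0.5444 → ψ = 0.4964
Converged at ψ = 0.4964.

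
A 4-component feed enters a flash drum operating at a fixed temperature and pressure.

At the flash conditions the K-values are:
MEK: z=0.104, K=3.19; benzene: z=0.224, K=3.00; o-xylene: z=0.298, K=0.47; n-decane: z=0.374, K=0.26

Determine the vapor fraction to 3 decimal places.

Rachford–Rice: g(ψ) = Σ zᵢ(Kᵢ−1)/(1+ψ(Kᵢ−1)) = 0.
Feasibility: ΣzᵢKᵢ = 1.241, Σzᵢ/Kᵢ = 2.180 — both > 1, two phases present.
Newton–Raphson from ψ = 0.5:
  ψ = 0.500: g = -0.3215, g' = -1.009 → ψ = 0.181
  ψ = 0.181: g = -0.0025, g' = -1.114 → ψ = 0.179
Converged at ψ = 0.179.

ψ = 0.179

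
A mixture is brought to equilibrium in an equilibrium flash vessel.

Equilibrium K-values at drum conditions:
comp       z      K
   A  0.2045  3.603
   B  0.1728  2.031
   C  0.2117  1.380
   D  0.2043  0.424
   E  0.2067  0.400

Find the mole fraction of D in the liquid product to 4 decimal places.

Material balance + equilibrium reduce to Σ zᵢ(Kᵢ−1)/(1+V/F(Kᵢ−1)) = 0.
Feasibility: ΣzᵢKᵢ = 1.5492, Σzᵢ/Kᵢ = 1.2938 — both > 1, two phases present.
Newton–Raphson from V/F = 0.5:
  V/F = 0.5000: g = 0.07400, g' = -0.6487 → V/F = 0.6141
  V/F = 0.6141: g = 0.00073, g' = -0.6430 → V/F = 0.6152
Converged at V/F = 0.6152.
Compositions from xᵢ = zᵢ/(1+V/F(Kᵢ−1)), yᵢ = Kᵢxᵢ:
  A: x = 0.0786, y = 0.2832
  B: x = 0.1057, y = 0.2147
  C: x = 0.1716, y = 0.2368
  D: x = 0.3164, y = 0.1342
  E: x = 0.3276, y = 0.1311

x_D = 0.3164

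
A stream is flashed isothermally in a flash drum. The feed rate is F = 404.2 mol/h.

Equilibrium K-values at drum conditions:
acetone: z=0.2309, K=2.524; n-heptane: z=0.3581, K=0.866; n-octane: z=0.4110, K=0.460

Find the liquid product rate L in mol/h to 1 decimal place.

Let β = V/F and solve Σ zᵢ(Kᵢ−1)/(1+β(Kᵢ−1)) = 0.
Check two-phase: ΣzᵢKᵢ = 1.0820 > 1 and Σzᵢ/Kᵢ = 1.3985 > 1, so g(0) = 0.0820 > 0 and g(1) = -0.3985 < 0.
Newton iteration, β⁰ = 0.4:
  β = 0.4000: g = -0.11517, g' = -0.4092 → β = 0.1185
  β = 0.1185: g = 0.01218, g' = -0.5282 → β = 0.1416
  β = 0.1416: g = 0.00021, g' = -0.5100 → β = 0.1420
Converged at β = 0.1420.
Then V = β·F = 0.1420·404.2 = 57.4 mol/h and L = F − V = 346.8 mol/h.

L = 346.8 mol/h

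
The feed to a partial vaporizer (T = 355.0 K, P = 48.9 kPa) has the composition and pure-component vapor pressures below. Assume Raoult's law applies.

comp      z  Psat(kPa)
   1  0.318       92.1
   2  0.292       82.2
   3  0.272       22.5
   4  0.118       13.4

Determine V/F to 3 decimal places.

V/F = 0.515

Raoult's law: Kᵢ = Pᵢˢᵃᵗ/P = Pᵢˢᵃᵗ/48.9.
  K_1 = 92.1/48.9 = 1.88344, K_2 = 82.2/48.9 = 1.68098, K_3 = 22.5/48.9 = 0.46012, K_4 = 13.4/48.9 = 0.27403
Rachford–Rice: g(V/F) = Σ zᵢ(Kᵢ−1)/(1+V/F(Kᵢ−1)) = 0.
Check two-phase: ΣzᵢKᵢ = 1.247 > 1 and Σzᵢ/Kᵢ = 1.364 > 1, so g(0) = 0.247 > 0 and g(1) = -0.364 < 0.
Newton–Raphson from V/F = 0.55:
  V/F = 0.550: g = -0.0177, g' = -0.517 → V/F = 0.516
  V/F = 0.516: g = -0.0003, g' = -0.502 → V/F = 0.515
Converged at V/F = 0.515.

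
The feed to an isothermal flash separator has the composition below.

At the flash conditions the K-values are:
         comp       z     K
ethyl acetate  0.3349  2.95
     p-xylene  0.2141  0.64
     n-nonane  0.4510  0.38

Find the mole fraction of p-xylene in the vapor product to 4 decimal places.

Rachford–Rice: g(V/F) = Σ zᵢ(Kᵢ−1)/(1+V/F(Kᵢ−1)) = 0.
g(0) = ΣzᵢKᵢ − 1 = 0.2964 and g(1) = 1 − Σzᵢ/Kᵢ = -0.6349, so a root lies in (0, 1).
Newton iteration, V/F⁰ = 0.5:
  V/F = 0.5000: g = -0.16858, g' = -0.7319 → V/F = 0.2697
  V/F = 0.2697: g = 0.00688, g' = -0.8310 → V/F = 0.2779
  V/F = 0.2779: g = 0.00003, g' = -0.8229 → V/F = 0.2780
Converged at V/F = 0.2780.
Compositions from xᵢ = zᵢ/(1+V/F(Kᵢ−1)), yᵢ = Kᵢxᵢ:
  ethyl acetate: x = 0.2172, y = 0.6407
  p-xylene: x = 0.2379, y = 0.1523
  n-nonane: x = 0.5449, y = 0.2071

y_p-xylene = 0.1523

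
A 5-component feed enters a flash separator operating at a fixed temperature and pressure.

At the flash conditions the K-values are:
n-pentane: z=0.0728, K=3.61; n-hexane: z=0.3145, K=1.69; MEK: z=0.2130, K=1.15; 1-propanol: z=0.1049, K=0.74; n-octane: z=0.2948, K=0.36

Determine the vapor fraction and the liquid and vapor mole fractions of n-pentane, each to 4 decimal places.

Material balance + equilibrium reduce to Σ zᵢ(Kᵢ−1)/(1+ψ(Kᵢ−1)) = 0.
Check two-phase: ΣzᵢKᵢ = 1.2230 > 1 and Σzᵢ/Kᵢ = 1.3521 > 1, so g(0) = 0.2230 > 0 and g(1) = -0.3521 < 0.
Newton–Raphson from ψ = 0.5:
  ψ = 0.5000: g = -0.03531, g' = -0.4508 → ψ = 0.4217
  ψ = 0.4217: g = -0.00043, g' = -0.4419 → ψ = 0.4207
Converged at ψ = 0.4207.
Compositions from xᵢ = zᵢ/(1+ψ(Kᵢ−1)), yᵢ = Kᵢxᵢ:
  n-pentane: x = 0.0347, y = 0.1253
  n-hexane: x = 0.2437, y = 0.4119
  MEK: x = 0.2004, y = 0.2304
  1-propanol: x = 0.1178, y = 0.0872
  n-octane: x = 0.4034, y = 0.1452

ψ = 0.4207, x_n-pentane = 0.0347, y_n-pentane = 0.1253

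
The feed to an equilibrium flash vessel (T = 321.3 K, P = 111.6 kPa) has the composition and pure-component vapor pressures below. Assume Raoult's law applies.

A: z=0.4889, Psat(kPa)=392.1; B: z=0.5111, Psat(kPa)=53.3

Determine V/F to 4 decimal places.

Raoult's law: Kᵢ = Pᵢˢᵃᵗ/P = Pᵢˢᵃᵗ/111.6.
  K_A = 392.1/111.6 = 3.513441, K_B = 53.3/111.6 = 0.477599
Rachford–Rice: g(V/F) = Σ zᵢ(Kᵢ−1)/(1+V/F(Kᵢ−1)) = 0.
Check two-phase: ΣzᵢKᵢ = 1.9618 > 1 and Σzᵢ/Kᵢ = 1.2093 > 1, so g(0) = 0.9618 > 0 and g(1) = -0.2093 < 0.
Binary case is linear: z₁(K₁−1)(1+V/F(K₂−1)) + z₂(K₂−1)(1+V/F(K₁−1)) = 0
⇒ V/F = [z₁(K₁−1)+z₂(K₂−1)] / [−(K₁−1)(K₂−1)] = 0.96182/1.31303 = 0.7325

V/F = 0.7325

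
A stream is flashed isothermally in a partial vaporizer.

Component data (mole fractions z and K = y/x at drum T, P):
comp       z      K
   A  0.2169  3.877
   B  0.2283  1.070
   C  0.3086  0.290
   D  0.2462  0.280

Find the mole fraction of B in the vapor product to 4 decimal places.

y_B = 0.2416

Let β = V/F and solve Σ zᵢ(Kᵢ−1)/(1+β(Kᵢ−1)) = 0.
Check two-phase: ΣzᵢKᵢ = 1.2436 > 1 and Σzᵢ/Kᵢ = 2.2127 > 1, so g(0) = 0.2436 > 0 and g(1) = -1.2127 < 0.
Iterate (Newton) starting at β = 0.59:
  β = 0.5900: g = -0.43855, g' = -1.0942 → β = 0.1892
  β = 0.1892: g = -0.03850, g' = -1.1325 → β = 0.1552
  β = 0.1552: g = 0.00138, g' = -1.2173 → β = 0.1564
Converged at β = 0.1564.
Compositions from xᵢ = zᵢ/(1+β(Kᵢ−1)), yᵢ = Kᵢxᵢ:
  A: x = 0.1496, y = 0.5800
  B: x = 0.2258, y = 0.2416
  C: x = 0.3471, y = 0.1007
  D: x = 0.2774, y = 0.0777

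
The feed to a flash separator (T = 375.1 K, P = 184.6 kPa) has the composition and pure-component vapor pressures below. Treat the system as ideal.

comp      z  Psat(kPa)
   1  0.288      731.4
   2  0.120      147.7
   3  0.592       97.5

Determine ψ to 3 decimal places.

Raoult's law: Kᵢ = Pᵢˢᵃᵗ/P = Pᵢˢᵃᵗ/184.6.
  K_1 = 731.4/184.6 = 3.96208, K_2 = 147.7/184.6 = 0.80011, K_3 = 97.5/184.6 = 0.52817
Iterate (Newton) starting at ψ = 0.5:
  ψ = 0.500: g = -0.0484, g' = -0.642 → ψ = 0.425
  ψ = 0.425: g = 0.0023, g' = -0.708 → ψ = 0.428
Converged at ψ = 0.428.

ψ = 0.428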